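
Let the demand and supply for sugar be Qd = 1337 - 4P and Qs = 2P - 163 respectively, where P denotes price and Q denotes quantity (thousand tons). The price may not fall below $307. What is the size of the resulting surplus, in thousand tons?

342

Setting quantity demanded equal to quantity supplied, 1337 - 4P = 2P - 163, gives P* = 250 and Q* = 337.
Because the floor (307) lies above the market-clearing price, it is binding.
At P = 307: Qd = 1337 - 4·307 = 109 and Qs = 2·307 - 163 = 451.
Surplus = Qs - Qd = 451 - 109 = 342.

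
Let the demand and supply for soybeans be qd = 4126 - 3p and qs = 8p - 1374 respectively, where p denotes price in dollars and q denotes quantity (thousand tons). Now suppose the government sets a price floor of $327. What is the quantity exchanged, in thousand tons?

2626

Equilibrium: 4126 - 3p = 8p - 1374, so 5500 = 11p and p* = 500, q* = 2626.
Since 327 is below p* = 500, the floor does not bind and the free-market outcome prevails.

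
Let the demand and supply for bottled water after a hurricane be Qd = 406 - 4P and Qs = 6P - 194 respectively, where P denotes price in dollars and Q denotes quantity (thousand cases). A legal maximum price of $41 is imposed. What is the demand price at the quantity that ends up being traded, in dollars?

88.5

Setting quantity demanded equal to quantity supplied, 406 - 4P = 6P - 194, gives P* = 60 and Q* = 166.
Since 41 < 60, the ceiling is binding.
At P = 41: Qd = 406 - 4·41 = 242 and Qs = 6·41 - 194 = 52.
Only 52 units reach the market. On the demand curve, the marginal buyer's willingness to pay at Q = 52 is (406 - 52)/4 = 88.5.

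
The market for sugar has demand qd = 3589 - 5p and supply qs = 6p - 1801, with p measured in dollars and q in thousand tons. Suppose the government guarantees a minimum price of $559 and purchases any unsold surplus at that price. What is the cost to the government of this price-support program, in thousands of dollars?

424281

In a free market, 3589 - 5p = 6p - 1801 gives the equilibrium p* = 490, q* = 1139.
Since 559 > 490, the floor is binding.
At p = 559: qd = 3589 - 5·559 = 794 and qs = 6·559 - 1801 = 1553.
Surplus = qs - qd = 759.
Government expenditure = surplus × support price = 759 × 559 = 424281.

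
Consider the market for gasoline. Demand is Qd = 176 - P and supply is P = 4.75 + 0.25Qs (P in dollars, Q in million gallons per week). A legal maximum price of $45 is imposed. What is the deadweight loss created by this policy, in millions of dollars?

0

Rearranging supply gives Qs = 4P - 19. Setting quantity demanded equal to quantity supplied, 176 - P = 4P - 19, gives P* = 39 and Q* = 137.
The ceiling of 45 is above the equilibrium price 39, so it is not binding; the market clears at P* = 39, Q* = 137.
Since the control does not bind, no trades are prevented and deadweight loss is zero.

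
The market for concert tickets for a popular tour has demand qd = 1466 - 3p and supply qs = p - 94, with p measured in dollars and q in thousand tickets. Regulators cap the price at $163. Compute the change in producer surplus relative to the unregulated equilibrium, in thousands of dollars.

In a free market, 1466 - 3p = p - 94 gives the equilibrium p* = 390, q* = 296.
Since 163 < 390, the ceiling is binding.
At p = 163: qd = 1466 - 3·163 = 977 and qs = 163 - 94 = 69.
Producer surplus without the control is ½ · (390 - 94) · 296 = 43808.
With the ceiling, producers sell 69 units at 163, so PS = ½ · (163 - 94) · 69 = 2380.5.
Change in producer surplus = 2380.5 - 43808 = -41427.5.

-41427.5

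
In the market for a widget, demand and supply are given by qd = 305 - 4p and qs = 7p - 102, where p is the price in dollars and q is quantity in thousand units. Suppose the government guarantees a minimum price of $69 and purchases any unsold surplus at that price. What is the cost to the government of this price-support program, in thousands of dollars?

Without the control the market clears where 305 - 4p = 7p - 102, i.e. p* = 37 and q* = 157.
The floor of 69 is above the equilibrium price 37, so it binds.
At p = 69: qd = 305 - 4·69 = 29 and qs = 7·69 - 102 = 381.
Surplus = qs - qd = 352.
Government expenditure = surplus × support price = 352 × 69 = 24288.

24288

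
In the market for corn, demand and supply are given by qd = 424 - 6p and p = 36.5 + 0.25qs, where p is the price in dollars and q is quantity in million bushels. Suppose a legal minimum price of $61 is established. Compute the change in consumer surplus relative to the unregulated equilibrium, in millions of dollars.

Rearranging supply gives qs = 4p - 146. Without the control the market clears where 424 - 6p = 4p - 146, i.e. p* = 57 and q* = 82.
The floor of 61 is above the equilibrium price 57, so it binds.
At p = 61: qd = 424 - 6·61 = 58 and qs = 4·61 - 146 = 98.
Consumer surplus without the control is ½ · (212/3 - 57) · 82 = 1681/3.
With the floor, consumers buy 58 units at 61, so CS = ½ · (212/3 - 61) · 58 = 841/3.
Change in consumer surplus = 841/3 - 1681/3 = -280.

-280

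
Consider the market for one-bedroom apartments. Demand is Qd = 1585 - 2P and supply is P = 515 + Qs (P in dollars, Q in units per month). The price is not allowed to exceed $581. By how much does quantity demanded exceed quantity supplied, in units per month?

357

Rearranging supply gives Qs = P - 515. Without the control the market clears where 1585 - 2P = P - 515, i.e. P* = 700 and Q* = 185.
The ceiling of 581 is below the equilibrium price 700, so it binds.
At P = 581: Qd = 1585 - 2·581 = 423 and Qs = 581 - 515 = 66.
Shortage = Qd - Qs = 423 - 66 = 357.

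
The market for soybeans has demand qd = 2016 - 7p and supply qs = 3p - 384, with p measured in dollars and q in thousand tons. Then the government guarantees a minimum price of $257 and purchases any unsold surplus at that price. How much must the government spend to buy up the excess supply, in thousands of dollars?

Setting quantity demanded equal to quantity supplied, 2016 - 7p = 3p - 384, gives p* = 240 and q* = 336.
Because the floor (257) lies above the market-clearing price, it is binding.
At p = 257: qd = 2016 - 7·257 = 217 and qs = 3·257 - 384 = 387.
Surplus = qs - qd = 170.
Government expenditure = surplus × support price = 170 × 257 = 43690.

43690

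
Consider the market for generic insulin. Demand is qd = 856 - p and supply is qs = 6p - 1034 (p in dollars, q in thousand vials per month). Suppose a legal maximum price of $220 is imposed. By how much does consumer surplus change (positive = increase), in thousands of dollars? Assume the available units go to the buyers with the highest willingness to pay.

Setting quantity demanded equal to quantity supplied, 856 - p = 6p - 1034, gives p* = 270 and q* = 586.
Since 220 < 270, the ceiling is binding.
At p = 220: qd = 856 - 220 = 636 and qs = 6·220 - 1034 = 286.
Consumer surplus without the control is ½ · (856 - 270) · 586 = 171698.
With the ceiling, 286 units are sold at 220 (assume they go to the highest-value buyers). The demand price at q = 286 is 570, so CS = ½ · [(856 - 220) + (570 - 220)] · 286 = 140998.
Change in consumer surplus = 140998 - 171698 = -30700.

-30700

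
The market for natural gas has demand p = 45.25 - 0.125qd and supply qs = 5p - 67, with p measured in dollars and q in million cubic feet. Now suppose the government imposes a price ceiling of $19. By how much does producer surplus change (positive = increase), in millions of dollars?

-882

Rearranging demand gives qd = 362 - 8p. Equilibrium: 362 - 8p = 5p - 67, so 429 = 13p and p* = 33, q* = 98.
The ceiling of 19 is below the equilibrium price 33, so it binds.
At p = 19: qd = 362 - 8·19 = 210 and qs = 5·19 - 67 = 28.
Producer surplus without the control is ½ · (33 - 13.4) · 98 = 960.4.
With the ceiling, producers sell 28 units at 19, so PS = ½ · (19 - 13.4) · 28 = 78.4.
Change in producer surplus = 78.4 - 960.4 = -882.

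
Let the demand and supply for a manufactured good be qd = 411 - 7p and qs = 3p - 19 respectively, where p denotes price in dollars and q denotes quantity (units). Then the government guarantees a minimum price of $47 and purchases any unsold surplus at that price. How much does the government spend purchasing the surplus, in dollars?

Equilibrium: 411 - 7p = 3p - 19, so 430 = 10p and p* = 43, q* = 110.
The floor of 47 is above the equilibrium price 43, so it binds.
At p = 47: qd = 411 - 7·47 = 82 and qs = 3·47 - 19 = 122.
Surplus = qs - qd = 40.
Government expenditure = surplus × support price = 40 × 47 = 1880.

1880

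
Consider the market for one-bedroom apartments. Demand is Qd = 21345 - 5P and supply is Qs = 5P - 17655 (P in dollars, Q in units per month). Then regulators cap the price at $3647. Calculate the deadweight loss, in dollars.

In a free market, 21345 - 5P = 5P - 17655 gives the equilibrium P* = 3900, Q* = 1845.
Since 3647 < 3900, the ceiling is binding.
At P = 3647: Qd = 21345 - 5·3647 = 3110 and Qs = 5·3647 - 17655 = 580.
Quantity traded falls to 580. At Q = 580 the demand price is (21345 - 580)/5 = 4153 and the supply price is (17655 + 580)/5 = 3647.
Deadweight loss = ½ · (4153 - 3647) · (1845 - 580) = ½ · 506 · 1265 = 320045.

320045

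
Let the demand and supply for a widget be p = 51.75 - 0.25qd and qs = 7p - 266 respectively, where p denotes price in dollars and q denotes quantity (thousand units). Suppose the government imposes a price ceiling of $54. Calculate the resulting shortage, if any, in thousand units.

Rearranging demand gives qd = 207 - 4p. Without the control the market clears where 207 - 4p = 7p - 266, i.e. p* = 43 and q* = 35.
The ceiling of 54 is above the equilibrium price 43, so it is not binding; the market clears at p* = 43, q* = 35.
Since the control does not bind, there is no shortage.

0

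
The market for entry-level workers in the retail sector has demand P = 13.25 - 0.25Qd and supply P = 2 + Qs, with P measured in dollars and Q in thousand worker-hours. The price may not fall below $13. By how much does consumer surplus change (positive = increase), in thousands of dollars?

Rearranging demand gives Qd = 53 - 4P; rearranging supply gives Qs = P - 2. Without the control the market clears where 53 - 4P = P - 2, i.e. P* = 11 and Q* = 9.
The floor of 13 is above the equilibrium price 11, so it binds.
At P = 13: Qd = 53 - 4·13 = 1 and Qs = 13 - 2 = 11.
Consumer surplus without the control is ½ · (13.25 - 11) · 9 = 10.125.
With the floor, consumers buy 1 units at 13, so CS = ½ · (13.25 - 13) · 1 = 0.125.
Change in consumer surplus = 0.125 - 10.125 = -10.

-10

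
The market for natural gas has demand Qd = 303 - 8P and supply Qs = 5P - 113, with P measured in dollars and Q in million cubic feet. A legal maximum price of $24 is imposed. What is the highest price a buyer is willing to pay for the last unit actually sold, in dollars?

In a free market, 303 - 8P = 5P - 113 gives the equilibrium P* = 32, Q* = 47.
Since 24 < 32, the ceiling is binding.
At P = 24: Qd = 303 - 8·24 = 111 and Qs = 5·24 - 113 = 7.
Only 7 units reach the market. On the demand curve, the marginal buyer's willingness to pay at Q = 7 is (303 - 7)/8 = 37.

37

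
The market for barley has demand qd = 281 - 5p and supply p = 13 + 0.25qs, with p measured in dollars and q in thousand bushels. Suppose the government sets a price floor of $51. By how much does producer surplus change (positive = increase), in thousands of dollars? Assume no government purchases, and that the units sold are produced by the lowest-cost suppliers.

-248.5

Rearranging supply gives qs = 4p - 52. In a free market, 281 - 5p = 4p - 52 gives the equilibrium p* = 37, q* = 96.
Because the floor (51) lies above the market-clearing price, it is binding.
At p = 51: qd = 281 - 5·51 = 26 and qs = 4·51 - 52 = 152.
Producer surplus without the control is ½ · (37 - 13) · 96 = 1152.
With the floor, 26 units are sold at 51. The supply price at q = 26 is 19.5, so PS = ½ · [(51 - 13) + (51 - 19.5)] · 26 = 903.5.
Change in producer surplus = 903.5 - 1152 = -248.5.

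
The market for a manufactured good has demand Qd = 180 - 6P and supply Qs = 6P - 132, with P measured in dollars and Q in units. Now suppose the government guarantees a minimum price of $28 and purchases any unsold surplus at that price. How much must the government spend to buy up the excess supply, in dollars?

672

Equilibrium: 180 - 6P = 6P - 132, so 312 = 12P and P* = 26, Q* = 24.
Because the floor (28) lies above the market-clearing price, it is binding.
At P = 28: Qd = 180 - 6·28 = 12 and Qs = 6·28 - 132 = 36.
Surplus = Qs - Qd = 24.
Government expenditure = surplus × support price = 24 × 28 = 672.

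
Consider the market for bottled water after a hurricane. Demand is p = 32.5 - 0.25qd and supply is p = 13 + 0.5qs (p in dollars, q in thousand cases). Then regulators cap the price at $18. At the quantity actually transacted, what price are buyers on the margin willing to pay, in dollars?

Rearranging demand gives qd = 130 - 4p; rearranging supply gives qs = 2p - 26. In a free market, 130 - 4p = 2p - 26 gives the equilibrium p* = 26, q* = 26.
The ceiling of 18 is below the equilibrium price 26, so it binds.
At p = 18: qd = 130 - 4·18 = 58 and qs = 2·18 - 26 = 10.
Only 10 units reach the market. On the demand curve, the marginal buyer's willingness to pay at q = 10 is (130 - 10)/4 = 30.

30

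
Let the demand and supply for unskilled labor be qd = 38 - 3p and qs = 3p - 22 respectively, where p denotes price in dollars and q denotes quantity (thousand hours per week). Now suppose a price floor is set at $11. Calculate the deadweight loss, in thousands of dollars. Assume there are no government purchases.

3

Setting quantity demanded equal to quantity supplied, 38 - 3p = 3p - 22, gives p* = 10 and q* = 8.
Because the floor (11) lies above the market-clearing price, it is binding.
At p = 11: qd = 38 - 3·11 = 5 and qs = 3·11 - 22 = 11.
Quantity traded falls to 5. At q = 5 the demand price is (38 - 5)/3 = 11 and the supply price is (22 + 5)/3 = 9.
Deadweight loss = ½ · (11 - 9) · (8 - 5) = ½ · 2 · 3 = 3.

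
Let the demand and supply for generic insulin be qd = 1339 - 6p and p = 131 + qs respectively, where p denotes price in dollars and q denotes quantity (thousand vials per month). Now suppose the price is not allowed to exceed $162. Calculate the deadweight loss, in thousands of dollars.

Rearranging supply gives qs = p - 131. Without the control the market clears where 1339 - 6p = p - 131, i.e. p* = 210 and q* = 79.
The ceiling of 162 is below the equilibrium price 210, so it binds.
At p = 162: qd = 1339 - 6·162 = 367 and qs = 162 - 131 = 31.
Quantity traded falls to 31. At q = 31 the demand price is (1339 - 31)/6 = 218 and the supply price is 131 + 31 = 162.
Deadweight loss = ½ · (218 - 162) · (79 - 31) = ½ · 56 · 48 = 1344.

1344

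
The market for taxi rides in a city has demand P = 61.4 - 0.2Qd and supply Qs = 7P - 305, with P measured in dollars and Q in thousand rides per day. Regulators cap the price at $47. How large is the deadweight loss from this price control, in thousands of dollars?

134.4

Rearranging demand gives Qd = 307 - 5P. Without the control the market clears where 307 - 5P = 7P - 305, i.e. P* = 51 and Q* = 52.
Since 47 < 51, the ceiling is binding.
At P = 47: Qd = 307 - 5·47 = 72 and Qs = 7·47 - 305 = 24.
Quantity traded falls to 24. At Q = 24 the demand price is (307 - 24)/5 = 56.6 and the supply price is (305 + 24)/7 = 47.
Deadweight loss = ½ · (56.6 - 47) · (52 - 24) = ½ · 9.6 · 28 = 134.4.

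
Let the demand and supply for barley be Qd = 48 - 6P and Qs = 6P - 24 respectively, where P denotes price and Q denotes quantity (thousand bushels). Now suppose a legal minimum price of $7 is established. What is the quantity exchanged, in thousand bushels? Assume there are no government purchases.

6

Without the control the market clears where 48 - 6P = 6P - 24, i.e. P* = 6 and Q* = 12.
Since 7 > 6, the floor is binding.
At P = 7: Qd = 48 - 6·7 = 6 and Qs = 6·7 - 24 = 18.
The quantity actually transacted is the short side, demand: 6.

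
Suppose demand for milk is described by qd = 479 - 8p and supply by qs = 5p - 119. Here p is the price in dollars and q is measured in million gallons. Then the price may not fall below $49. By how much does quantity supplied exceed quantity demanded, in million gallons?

39

Equilibrium: 479 - 8p = 5p - 119, so 598 = 13p and p* = 46, q* = 111.
Since 49 > 46, the floor is binding.
At p = 49: qd = 479 - 8·49 = 87 and qs = 5·49 - 119 = 126.
Surplus = qs - qd = 126 - 87 = 39.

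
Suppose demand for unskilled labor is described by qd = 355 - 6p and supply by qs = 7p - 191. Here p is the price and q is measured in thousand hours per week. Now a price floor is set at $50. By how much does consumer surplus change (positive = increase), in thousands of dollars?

-632

In a free market, 355 - 6p = 7p - 191 gives the equilibrium p* = 42, q* = 103.
Since 50 > 42, the floor is binding.
At p = 50: qd = 355 - 6·50 = 55 and qs = 7·50 - 191 = 159.
Consumer surplus without the control is ½ · (355/6 - 42) · 103 = 10609/12.
With the floor, consumers buy 55 units at 50, so CS = ½ · (355/6 - 50) · 55 = 3025/12.
Change in consumer surplus = 3025/12 - 10609/12 = -632.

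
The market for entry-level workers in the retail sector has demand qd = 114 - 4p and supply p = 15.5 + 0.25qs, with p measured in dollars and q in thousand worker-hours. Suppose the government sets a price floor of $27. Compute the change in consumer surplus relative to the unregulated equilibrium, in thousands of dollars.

-80

Rearranging supply gives qs = 4p - 62. Setting quantity demanded equal to quantity supplied, 114 - 4p = 4p - 62, gives p* = 22 and q* = 26.
Since 27 > 22, the floor is binding.
At p = 27: qd = 114 - 4·27 = 6 and qs = 4·27 - 62 = 46.
Consumer surplus without the control is ½ · (28.5 - 22) · 26 = 84.5.
With the floor, consumers buy 6 units at 27, so CS = ½ · (28.5 - 27) · 6 = 4.5.
Change in consumer surplus = 4.5 - 84.5 = -80.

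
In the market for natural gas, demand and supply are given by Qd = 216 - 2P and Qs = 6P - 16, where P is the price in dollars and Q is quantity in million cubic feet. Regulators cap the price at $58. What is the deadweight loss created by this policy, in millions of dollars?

0

In a free market, 216 - 2P = 6P - 16 gives the equilibrium P* = 29, Q* = 158.
The ceiling of 58 is above the equilibrium price 29, so it is not binding; the market clears at P* = 29, Q* = 158.
Since the control does not bind, no trades are prevented and deadweight loss is zero.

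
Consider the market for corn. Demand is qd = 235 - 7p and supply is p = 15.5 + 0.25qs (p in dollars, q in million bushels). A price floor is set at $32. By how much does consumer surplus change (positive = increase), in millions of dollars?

-142.5

Rearranging supply gives qs = 4p - 62. In a free market, 235 - 7p = 4p - 62 gives the equilibrium p* = 27, q* = 46.
Because the floor (32) lies above the market-clearing price, it is binding.
At p = 32: qd = 235 - 7·32 = 11 and qs = 4·32 - 62 = 66.
Consumer surplus without the control is ½ · (235/7 - 27) · 46 = 1058/7.
With the floor, consumers buy 11 units at 32, so CS = ½ · (235/7 - 32) · 11 = 121/14.
Change in consumer surplus = 121/14 - 1058/7 = -142.5.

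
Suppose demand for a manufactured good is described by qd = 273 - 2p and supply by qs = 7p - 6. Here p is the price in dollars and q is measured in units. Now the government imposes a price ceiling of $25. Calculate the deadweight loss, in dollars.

567

Setting quantity demanded equal to quantity supplied, 273 - 2p = 7p - 6, gives p* = 31 and q* = 211.
Since 25 < 31, the ceiling is binding.
At p = 25: qd = 273 - 2·25 = 223 and qs = 7·25 - 6 = 169.
Quantity traded falls to 169. At q = 169 the demand price is (273 - 169)/2 = 52 and the supply price is (6 + 169)/7 = 25.
Deadweight loss = ½ · (52 - 25) · (211 - 169) = ½ · 27 · 42 = 567.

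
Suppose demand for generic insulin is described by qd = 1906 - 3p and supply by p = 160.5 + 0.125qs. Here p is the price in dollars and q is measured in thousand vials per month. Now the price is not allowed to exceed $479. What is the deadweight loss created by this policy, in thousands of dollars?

Rearranging supply gives qs = 8p - 1284. Setting quantity demanded equal to quantity supplied, 1906 - 3p = 8p - 1284, gives p* = 290 and q* = 1036.
Since 479 is above p* = 290, the ceiling does not bind and the free-market outcome prevails.
Since the control does not bind, no trades are prevented and deadweight loss is zero.

0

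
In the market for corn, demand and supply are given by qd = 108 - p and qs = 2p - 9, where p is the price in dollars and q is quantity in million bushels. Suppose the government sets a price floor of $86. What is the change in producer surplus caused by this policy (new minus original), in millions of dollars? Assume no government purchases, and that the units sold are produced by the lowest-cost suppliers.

481.75

Equilibrium: 108 - p = 2p - 9, so 117 = 3p and p* = 39, q* = 69.
Because the floor (86) lies above the market-clearing price, it is binding.
At p = 86: qd = 108 - 86 = 22 and qs = 2·86 - 9 = 163.
Producer surplus without the control is ½ · (39 - 4.5) · 69 = 1190.25.
With the floor, 22 units are sold at 86. The supply price at q = 22 is 15.5, so PS = ½ · [(86 - 4.5) + (86 - 15.5)] · 22 = 1672.
Change in producer surplus = 1672 - 1190.25 = 481.75.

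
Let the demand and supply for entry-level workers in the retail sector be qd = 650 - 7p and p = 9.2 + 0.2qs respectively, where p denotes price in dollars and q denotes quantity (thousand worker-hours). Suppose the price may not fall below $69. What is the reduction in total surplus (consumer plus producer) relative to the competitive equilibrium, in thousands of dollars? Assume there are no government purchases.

Rearranging supply gives qs = 5p - 46. Setting quantity demanded equal to quantity supplied, 650 - 7p = 5p - 46, gives p* = 58 and q* = 244.
Since 69 > 58, the floor is binding.
At p = 69: qd = 650 - 7·69 = 167 and qs = 5·69 - 46 = 299.
Quantity traded falls to 167. At q = 167 the demand price is (650 - 167)/7 = 69 and the supply price is (46 + 167)/5 = 42.6.
Deadweight loss = ½ · (69 - 42.6) · (244 - 167) = ½ · 26.4 · 77 = 1016.4.

1016.4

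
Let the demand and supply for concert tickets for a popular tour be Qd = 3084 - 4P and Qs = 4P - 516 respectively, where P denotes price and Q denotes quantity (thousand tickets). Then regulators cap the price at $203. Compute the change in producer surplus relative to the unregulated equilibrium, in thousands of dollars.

Equilibrium: 3084 - 4P = 4P - 516, so 3600 = 8P and P* = 450, Q* = 1284.
Since 203 < 450, the ceiling is binding.
At P = 203: Qd = 3084 - 4·203 = 2272 and Qs = 4·203 - 516 = 296.
Producer surplus without the control is ½ · (450 - 129) · 1284 = 206082.
With the ceiling, producers sell 296 units at 203, so PS = ½ · (203 - 129) · 296 = 10952.
Change in producer surplus = 10952 - 206082 = -195130.

-195130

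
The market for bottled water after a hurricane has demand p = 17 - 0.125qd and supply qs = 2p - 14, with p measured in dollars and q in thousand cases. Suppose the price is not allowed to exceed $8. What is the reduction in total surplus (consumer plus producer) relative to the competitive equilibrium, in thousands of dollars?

61.25

Rearranging demand gives qd = 136 - 8p. Without the control the market clears where 136 - 8p = 2p - 14, i.e. p* = 15 and q* = 16.
Because the ceiling (8) lies below the market-clearing price, it is binding.
At p = 8: qd = 136 - 8·8 = 72 and qs = 2·8 - 14 = 2.
Quantity traded falls to 2. At q = 2 the demand price is (136 - 2)/8 = 16.75 and the supply price is (14 + 2)/2 = 8.
Deadweight loss = ½ · (16.75 - 8) · (16 - 2) = ½ · 8.75 · 14 = 61.25.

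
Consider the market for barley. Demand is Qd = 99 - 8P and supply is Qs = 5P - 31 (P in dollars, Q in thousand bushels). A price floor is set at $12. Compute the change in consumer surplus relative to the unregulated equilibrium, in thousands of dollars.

In a free market, 99 - 8P = 5P - 31 gives the equilibrium P* = 10, Q* = 19.
Because the floor (12) lies above the market-clearing price, it is binding.
At P = 12: Qd = 99 - 8·12 = 3 and Qs = 5·12 - 31 = 29.
Consumer surplus without the control is ½ · (12.375 - 10) · 19 = 22.5625.
With the floor, consumers buy 3 units at 12, so CS = ½ · (12.375 - 12) · 3 = 0.5625.
Change in consumer surplus = 0.5625 - 22.5625 = -22.

-22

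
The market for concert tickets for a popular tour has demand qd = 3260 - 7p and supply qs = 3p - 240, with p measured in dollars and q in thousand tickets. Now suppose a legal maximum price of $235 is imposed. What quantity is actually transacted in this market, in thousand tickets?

Equilibrium: 3260 - 7p = 3p - 240, so 3500 = 10p and p* = 350, q* = 810.
Because the ceiling (235) lies below the market-clearing price, it is binding.
At p = 235: qd = 3260 - 7·235 = 1615 and qs = 3·235 - 240 = 465.
The quantity actually transacted is the short side, supply: 465.

465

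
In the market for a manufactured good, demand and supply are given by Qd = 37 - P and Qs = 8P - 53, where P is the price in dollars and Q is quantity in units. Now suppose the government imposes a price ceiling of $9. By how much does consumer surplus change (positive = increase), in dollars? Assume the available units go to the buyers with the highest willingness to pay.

In a free market, 37 - P = 8P - 53 gives the equilibrium P* = 10, Q* = 27.
Because the ceiling (9) lies below the market-clearing price, it is binding.
At P = 9: Qd = 37 - 9 = 28 and Qs = 8·9 - 53 = 19.
Consumer surplus without the control is ½ · (37 - 10) · 27 = 364.5.
With the ceiling, 19 units are sold at 9 (assume they go to the highest-value buyers). The demand price at Q = 19 is 18, so CS = ½ · [(37 - 9) + (18 - 9)] · 19 = 351.5.
Change in consumer surplus = 351.5 - 364.5 = -13.

-13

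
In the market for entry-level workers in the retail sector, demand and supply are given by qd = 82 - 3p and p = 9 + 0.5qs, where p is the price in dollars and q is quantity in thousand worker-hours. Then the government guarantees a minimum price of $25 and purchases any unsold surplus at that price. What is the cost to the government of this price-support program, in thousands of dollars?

625

Rearranging supply gives qs = 2p - 18. Equilibrium: 82 - 3p = 2p - 18, so 100 = 5p and p* = 20, q* = 22.
The floor of 25 is above the equilibrium price 20, so it binds.
At p = 25: qd = 82 - 3·25 = 7 and qs = 2·25 - 18 = 32.
Surplus = qs - qd = 25.
Government expenditure = surplus × support price = 25 × 25 = 625.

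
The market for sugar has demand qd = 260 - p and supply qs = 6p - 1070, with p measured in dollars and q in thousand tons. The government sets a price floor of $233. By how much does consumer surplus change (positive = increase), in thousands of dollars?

-2085.5

Without the control the market clears where 260 - p = 6p - 1070, i.e. p* = 190 and q* = 70.
Since 233 > 190, the floor is binding.
At p = 233: qd = 260 - 233 = 27 and qs = 6·233 - 1070 = 328.
Consumer surplus without the control is ½ · (260 - 190) · 70 = 2450.
With the floor, consumers buy 27 units at 233, so CS = ½ · (260 - 233) · 27 = 364.5.
Change in consumer surplus = 364.5 - 2450 = -2085.5.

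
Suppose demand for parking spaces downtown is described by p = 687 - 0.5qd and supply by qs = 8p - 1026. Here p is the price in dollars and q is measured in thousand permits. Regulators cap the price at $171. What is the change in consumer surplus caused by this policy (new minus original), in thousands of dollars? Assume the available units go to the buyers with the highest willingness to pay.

Rearranging demand gives qd = 1374 - 2p. Setting quantity demanded equal to quantity supplied, 1374 - 2p = 8p - 1026, gives p* = 240 and q* = 894.
Since 171 < 240, the ceiling is binding.
At p = 171: qd = 1374 - 2·171 = 1032 and qs = 8·171 - 1026 = 342.
Consumer surplus without the control is ½ · (687 - 240) · 894 = 199809.
With the ceiling, 342 units are sold at 171 (assume they go to the highest-value buyers). The demand price at q = 342 is 516, so CS = ½ · [(687 - 171) + (516 - 171)] · 342 = 147231.
Change in consumer surplus = 147231 - 199809 = -52578.

-52578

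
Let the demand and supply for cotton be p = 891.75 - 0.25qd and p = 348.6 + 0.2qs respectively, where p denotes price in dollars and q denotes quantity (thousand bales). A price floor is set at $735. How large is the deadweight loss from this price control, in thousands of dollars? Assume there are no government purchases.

75690

Rearranging demand gives qd = 3567 - 4p; rearranging supply gives qs = 5p - 1743. Without the control the market clears where 3567 - 4p = 5p - 1743, i.e. p* = 590 and q* = 1207.
Because the floor (735) lies above the market-clearing price, it is binding.
At p = 735: qd = 3567 - 4·735 = 627 and qs = 5·735 - 1743 = 1932.
Quantity traded falls to 627. At q = 627 the demand price is (3567 - 627)/4 = 735 and the supply price is (1743 + 627)/5 = 474.
Deadweight loss = ½ · (735 - 474) · (1207 - 627) = ½ · 261 · 580 = 75690.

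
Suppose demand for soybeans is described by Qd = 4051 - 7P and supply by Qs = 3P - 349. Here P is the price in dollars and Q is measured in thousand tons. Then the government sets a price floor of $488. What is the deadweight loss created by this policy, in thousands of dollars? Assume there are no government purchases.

26880

Equilibrium: 4051 - 7P = 3P - 349, so 4400 = 10P and P* = 440, Q* = 971.
The floor of 488 is above the equilibrium price 440, so it binds.
At P = 488: Qd = 4051 - 7·488 = 635 and Qs = 3·488 - 349 = 1115.
Quantity traded falls to 635. At Q = 635 the demand price is (4051 - 635)/7 = 488 and the supply price is (349 + 635)/3 = 328.
Deadweight loss = ½ · (488 - 328) · (971 - 635) = ½ · 160 · 336 = 26880.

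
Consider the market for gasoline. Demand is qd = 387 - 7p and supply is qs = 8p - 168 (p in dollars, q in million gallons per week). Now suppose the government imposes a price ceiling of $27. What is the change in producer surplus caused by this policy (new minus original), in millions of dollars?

Setting quantity demanded equal to quantity supplied, 387 - 7p = 8p - 168, gives p* = 37 and q* = 128.
The ceiling of 27 is below the equilibrium price 37, so it binds.
At p = 27: qd = 387 - 7·27 = 198 and qs = 8·27 - 168 = 48.
Producer surplus without the control is ½ · (37 - 21) · 128 = 1024.
With the ceiling, producers sell 48 units at 27, so PS = ½ · (27 - 21) · 48 = 144.
Change in producer surplus = 144 - 1024 = -880.

-880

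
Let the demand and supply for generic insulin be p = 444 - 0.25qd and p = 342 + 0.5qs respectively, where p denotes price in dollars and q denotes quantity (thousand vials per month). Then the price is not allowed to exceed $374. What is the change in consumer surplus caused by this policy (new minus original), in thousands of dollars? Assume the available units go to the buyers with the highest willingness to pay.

1656

Rearranging demand gives qd = 1776 - 4p; rearranging supply gives qs = 2p - 684. Setting quantity demanded equal to quantity supplied, 1776 - 4p = 2p - 684, gives p* = 410 and q* = 136.
Since 374 < 410, the ceiling is binding.
At p = 374: qd = 1776 - 4·374 = 280 and qs = 2·374 - 684 = 64.
Consumer surplus without the control is ½ · (444 - 410) · 136 = 2312.
With the ceiling, 64 units are sold at 374 (assume they go to the highest-value buyers). The demand price at q = 64 is 428, so CS = ½ · [(444 - 374) + (428 - 374)] · 64 = 3968.
Change in consumer surplus = 3968 - 2312 = 1656.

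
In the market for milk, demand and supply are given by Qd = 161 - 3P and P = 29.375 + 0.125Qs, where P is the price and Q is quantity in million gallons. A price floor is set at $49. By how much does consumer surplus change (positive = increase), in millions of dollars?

-435.5

Rearranging supply gives Qs = 8P - 235. Without the control the market clears where 161 - 3P = 8P - 235, i.e. P* = 36 and Q* = 53.
The floor of 49 is above the equilibrium price 36, so it binds.
At P = 49: Qd = 161 - 3·49 = 14 and Qs = 8·49 - 235 = 157.
Consumer surplus without the control is ½ · (161/3 - 36) · 53 = 2809/6.
With the floor, consumers buy 14 units at 49, so CS = ½ · (161/3 - 49) · 14 = 98/3.
Change in consumer surplus = 98/3 - 2809/6 = -435.5.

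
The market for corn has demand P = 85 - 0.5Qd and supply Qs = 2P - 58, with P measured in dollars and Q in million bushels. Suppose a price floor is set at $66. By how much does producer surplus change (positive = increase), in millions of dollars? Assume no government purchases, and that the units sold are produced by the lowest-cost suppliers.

Rearranging demand gives Qd = 170 - 2P. Without the control the market clears where 170 - 2P = 2P - 58, i.e. P* = 57 and Q* = 56.
Because the floor (66) lies above the market-clearing price, it is binding.
At P = 66: Qd = 170 - 2·66 = 38 and Qs = 2·66 - 58 = 74.
Producer surplus without the control is ½ · (57 - 29) · 56 = 784.
With the floor, 38 units are sold at 66. The supply price at Q = 38 is 48, so PS = ½ · [(66 - 29) + (66 - 48)] · 38 = 1045.
Change in producer surplus = 1045 - 784 = 261.

261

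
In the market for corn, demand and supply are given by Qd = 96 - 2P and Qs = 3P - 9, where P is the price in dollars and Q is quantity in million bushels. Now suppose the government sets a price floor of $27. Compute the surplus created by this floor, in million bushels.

30

Without the control the market clears where 96 - 2P = 3P - 9, i.e. P* = 21 and Q* = 54.
The floor of 27 is above the equilibrium price 21, so it binds.
At P = 27: Qd = 96 - 2·27 = 42 and Qs = 3·27 - 9 = 72.
Surplus = Qs - Qd = 72 - 42 = 30.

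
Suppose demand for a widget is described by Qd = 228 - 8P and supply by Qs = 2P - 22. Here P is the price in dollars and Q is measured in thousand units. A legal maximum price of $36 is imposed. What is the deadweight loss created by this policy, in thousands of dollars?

Without the control the market clears where 228 - 8P = 2P - 22, i.e. P* = 25 and Q* = 28.
The ceiling of 36 is above the equilibrium price 25, so it is not binding; the market clears at P* = 25, Q* = 28.
Since the control does not bind, no trades are prevented and deadweight loss is zero.

0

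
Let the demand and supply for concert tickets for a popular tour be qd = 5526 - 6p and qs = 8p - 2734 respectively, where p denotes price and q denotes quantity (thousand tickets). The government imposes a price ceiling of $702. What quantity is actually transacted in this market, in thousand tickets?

1986

Equilibrium: 5526 - 6p = 8p - 2734, so 8260 = 14p and p* = 590, q* = 1986.
Since 702 is above p* = 590, the ceiling does not bind and the free-market outcome prevails.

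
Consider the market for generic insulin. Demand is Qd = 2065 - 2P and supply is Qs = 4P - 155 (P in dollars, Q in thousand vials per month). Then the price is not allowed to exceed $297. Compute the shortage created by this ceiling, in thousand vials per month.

Without the control the market clears where 2065 - 2P = 4P - 155, i.e. P* = 370 and Q* = 1325.
Because the ceiling (297) lies below the market-clearing price, it is binding.
At P = 297: Qd = 2065 - 2·297 = 1471 and Qs = 4·297 - 155 = 1033.
Shortage = Qd - Qs = 1471 - 1033 = 438.

438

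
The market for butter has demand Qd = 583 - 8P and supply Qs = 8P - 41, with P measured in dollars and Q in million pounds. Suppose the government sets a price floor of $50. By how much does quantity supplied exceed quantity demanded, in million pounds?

176

In a free market, 583 - 8P = 8P - 41 gives the equilibrium P* = 39, Q* = 271.
Because the floor (50) lies above the market-clearing price, it is binding.
At P = 50: Qd = 583 - 8·50 = 183 and Qs = 8·50 - 41 = 359.
Surplus = Qs - Qd = 359 - 183 = 176.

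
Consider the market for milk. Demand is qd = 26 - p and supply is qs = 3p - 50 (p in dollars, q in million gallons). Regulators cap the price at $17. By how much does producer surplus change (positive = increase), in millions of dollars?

Without the control the market clears where 26 - p = 3p - 50, i.e. p* = 19 and q* = 7.
The ceiling of 17 is below the equilibrium price 19, so it binds.
At p = 17: qd = 26 - 17 = 9 and qs = 3·17 - 50 = 1.
Producer surplus without the control is ½ · (19 - 50/3) · 7 = 49/6.
With the ceiling, producers sell 1 units at 17, so PS = ½ · (17 - 50/3) · 1 = 1/6.
Change in producer surplus = 1/6 - 49/6 = -8.

-8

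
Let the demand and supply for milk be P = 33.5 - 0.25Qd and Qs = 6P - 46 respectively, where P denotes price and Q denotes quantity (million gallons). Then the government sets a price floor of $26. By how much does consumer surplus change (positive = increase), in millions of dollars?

-368

Rearranging demand gives Qd = 134 - 4P. Setting quantity demanded equal to quantity supplied, 134 - 4P = 6P - 46, gives P* = 18 and Q* = 62.
The floor of 26 is above the equilibrium price 18, so it binds.
At P = 26: Qd = 134 - 4·26 = 30 and Qs = 6·26 - 46 = 110.
Consumer surplus without the control is ½ · (33.5 - 18) · 62 = 480.5.
With the floor, consumers buy 30 units at 26, so CS = ½ · (33.5 - 26) · 30 = 112.5.
Change in consumer surplus = 112.5 - 480.5 = -368.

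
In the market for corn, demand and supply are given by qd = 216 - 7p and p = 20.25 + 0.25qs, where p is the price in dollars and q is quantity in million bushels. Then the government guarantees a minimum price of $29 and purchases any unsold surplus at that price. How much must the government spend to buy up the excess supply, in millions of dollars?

638

Rearranging supply gives qs = 4p - 81. Without the control the market clears where 216 - 7p = 4p - 81, i.e. p* = 27 and q* = 27.
The floor of 29 is above the equilibrium price 27, so it binds.
At p = 29: qd = 216 - 7·29 = 13 and qs = 4·29 - 81 = 35.
Surplus = qs - qd = 22.
Government expenditure = surplus × support price = 22 × 29 = 638.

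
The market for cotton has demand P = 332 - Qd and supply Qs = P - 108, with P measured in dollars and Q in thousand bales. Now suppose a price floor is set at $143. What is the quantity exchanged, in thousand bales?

112

Rearranging demand gives Qd = 332 - P. Without the control the market clears where 332 - P = P - 108, i.e. P* = 220 and Q* = 112.
The floor of 143 is below the equilibrium price 220, so it is not binding; the market clears at P* = 220, Q* = 112.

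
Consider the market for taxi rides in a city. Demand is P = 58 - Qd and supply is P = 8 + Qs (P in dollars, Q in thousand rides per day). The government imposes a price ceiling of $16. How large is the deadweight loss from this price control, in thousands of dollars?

289

Rearranging demand gives Qd = 58 - P; rearranging supply gives Qs = P - 8. Without the control the market clears where 58 - P = P - 8, i.e. P* = 33 and Q* = 25.
The ceiling of 16 is below the equilibrium price 33, so it binds.
At P = 16: Qd = 58 - 16 = 42 and Qs = 16 - 8 = 8.
Quantity traded falls to 8. At Q = 8 the demand price is 58 - 8 = 50 and the supply price is 8 + 8 = 16.
Deadweight loss = ½ · (50 - 16) · (25 - 8) = ½ · 34 · 17 = 289.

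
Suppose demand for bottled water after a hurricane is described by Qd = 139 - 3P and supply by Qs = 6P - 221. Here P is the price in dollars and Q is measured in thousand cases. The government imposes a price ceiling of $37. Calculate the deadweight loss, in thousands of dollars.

Without the control the market clears where 139 - 3P = 6P - 221, i.e. P* = 40 and Q* = 19.
The ceiling of 37 is below the equilibrium price 40, so it binds.
At P = 37: Qd = 139 - 3·37 = 28 and Qs = 6·37 - 221 = 1.
Quantity traded falls to 1. At Q = 1 the demand price is (139 - 1)/3 = 46 and the supply price is (221 + 1)/6 = 37.
Deadweight loss = ½ · (46 - 37) · (19 - 1) = ½ · 9 · 18 = 81.

81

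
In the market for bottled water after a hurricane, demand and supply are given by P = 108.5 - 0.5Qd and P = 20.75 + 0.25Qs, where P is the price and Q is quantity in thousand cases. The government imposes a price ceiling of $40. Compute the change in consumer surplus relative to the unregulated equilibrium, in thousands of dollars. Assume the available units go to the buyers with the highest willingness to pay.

Rearranging demand gives Qd = 217 - 2P; rearranging supply gives Qs = 4P - 83. Equilibrium: 217 - 2P = 4P - 83, so 300 = 6P and P* = 50, Q* = 117.
Because the ceiling (40) lies below the market-clearing price, it is binding.
At P = 40: Qd = 217 - 2·40 = 137 and Qs = 4·40 - 83 = 77.
Consumer surplus without the control is ½ · (108.5 - 50) · 117 = 3422.25.
With the ceiling, 77 units are sold at 40 (assume they go to the highest-value buyers). The demand price at Q = 77 is 70, so CS = ½ · [(108.5 - 40) + (70 - 40)] · 77 = 3792.25.
Change in consumer surplus = 3792.25 - 3422.25 = 370.

370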